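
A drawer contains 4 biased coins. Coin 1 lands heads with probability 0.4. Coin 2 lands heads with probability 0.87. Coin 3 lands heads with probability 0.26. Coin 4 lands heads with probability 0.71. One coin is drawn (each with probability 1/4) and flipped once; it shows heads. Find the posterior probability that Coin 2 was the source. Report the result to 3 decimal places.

Posterior probability ≈ 0.388

P(heads|C1) = 0.4; P(heads|C2) = 0.87; P(heads|C3) = 0.26; P(heads|C4) = 0.71.
Prior × likelihood for each source: 0.25·0.4=0.1000, 0.25·0.87=0.2175, 0.25·0.26=0.06500, 0.25·0.71=0.1775. Summing gives P(heads) = 0.56000.
P(Coin 2 | heads) = 0.2175 / 0.56000 = 0.388.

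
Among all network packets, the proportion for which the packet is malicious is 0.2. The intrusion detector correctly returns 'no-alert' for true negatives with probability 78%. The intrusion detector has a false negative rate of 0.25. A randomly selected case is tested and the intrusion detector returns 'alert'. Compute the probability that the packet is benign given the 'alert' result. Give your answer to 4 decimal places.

Write H for 'the packet is malicious'. Prior odds H:¬H = 0.2/0.8 = 0.25000. For the 'alert' outcome, the likelihood ratio is 0.75/0.22 = 3.4091.
Posterior odds = 0.25000 × 3.4091 = 0.85227, so P(H|E) = 0.85227/(1+0.85227) = 0.4601. Then P(¬H|E) = 1 − 0.4601 = 0.5399.

P(¬H | E) ≈ 0.5399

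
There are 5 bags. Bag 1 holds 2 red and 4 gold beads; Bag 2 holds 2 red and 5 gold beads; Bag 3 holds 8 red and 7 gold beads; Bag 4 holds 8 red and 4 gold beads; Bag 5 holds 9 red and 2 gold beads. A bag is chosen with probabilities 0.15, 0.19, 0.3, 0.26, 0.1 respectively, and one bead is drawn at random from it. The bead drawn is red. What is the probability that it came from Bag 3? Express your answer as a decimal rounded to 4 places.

Posterior probability ≈ 0.3080

Tabulate prior·likelihood by source: [1] prior 0.15, lik 0.3333, product 0.05000; [2] prior 0.19, lik 0.2857, product 0.05429; [3] prior 0.3, lik 0.5333, product 0.1600; [4] prior 0.26, lik 0.6667, product 0.1733; [5] prior 0.1, lik 0.8182, product 0.08182.
Normalizing constant = 0.51944; the posterior for Bag 3 is its product over the sum, 0.1600/0.51944 = 0.3080.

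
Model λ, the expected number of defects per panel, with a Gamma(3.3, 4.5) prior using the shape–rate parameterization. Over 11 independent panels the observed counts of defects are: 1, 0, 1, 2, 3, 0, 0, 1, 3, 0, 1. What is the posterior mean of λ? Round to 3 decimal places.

Posterior mean ≈ 0.987

The Poisson likelihood adds the total count to the shape and the number of exposure periods to the rate. Here ∑xᵢ = 12 and n = 11, so shape 3.3→15.3 and rate 4.5→15.5.
E[λ | data] = 15.3/15.5 = 0.987.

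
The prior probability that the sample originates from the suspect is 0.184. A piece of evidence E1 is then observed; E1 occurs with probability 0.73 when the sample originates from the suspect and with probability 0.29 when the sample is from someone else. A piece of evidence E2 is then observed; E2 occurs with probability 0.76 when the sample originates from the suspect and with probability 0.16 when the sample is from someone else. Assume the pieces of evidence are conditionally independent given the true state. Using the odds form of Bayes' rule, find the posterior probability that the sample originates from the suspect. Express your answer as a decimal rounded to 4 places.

Prior odds = 0.184/(1−0.184) = 0.22549. In log-odds, ln(0.22549) = -1.4895.
Add log likelihood ratios: ln(2.5172) + ln(4.7500) = 2.4813.
Posterior log-odds = 0.99183, so posterior odds = exp(0.99183) = 2.6962. Converting, P(H|E) = 2.6962/3.6962 = 0.7294.

Posterior probability ≈ 0.7294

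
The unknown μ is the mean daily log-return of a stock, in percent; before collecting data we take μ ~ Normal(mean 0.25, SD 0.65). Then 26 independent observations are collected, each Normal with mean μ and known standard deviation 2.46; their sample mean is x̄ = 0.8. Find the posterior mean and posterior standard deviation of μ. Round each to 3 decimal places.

With known σ, the Normal prior is conjugate. Weight on the data is w = (n/σ²)/(n/σ² + 1/τ₀²) = 4.29638/(4.29638+2.36686) = 0.64479.
Posterior mean = w·x̄ + (1−w)·μ₀ = 0.64479·0.8 + 0.35521·0.25 = 0.605. Posterior variance = 1/(4.29638+2.36686) = 0.150077, so SD = 0.387.

Posterior mean ≈ 0.605; posterior SD ≈ 0.387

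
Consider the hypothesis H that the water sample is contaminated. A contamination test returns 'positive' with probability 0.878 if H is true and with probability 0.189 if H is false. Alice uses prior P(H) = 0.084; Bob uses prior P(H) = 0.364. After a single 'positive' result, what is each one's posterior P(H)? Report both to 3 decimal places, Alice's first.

Alice: 0.299; Bob: 0.727

P('+'|H) = 0.878, P('+'|¬H) = 0.189.
Alice: numerator 0.878·0.084 = 0.073752; evidence = 0.073752+0.189·0.916 = 0.24688; posterior = 0.299.
Bob: numerator 0.878·0.364 = 0.31959; evidence = 0.31959+0.189·0.636 = 0.43980; posterior = 0.727.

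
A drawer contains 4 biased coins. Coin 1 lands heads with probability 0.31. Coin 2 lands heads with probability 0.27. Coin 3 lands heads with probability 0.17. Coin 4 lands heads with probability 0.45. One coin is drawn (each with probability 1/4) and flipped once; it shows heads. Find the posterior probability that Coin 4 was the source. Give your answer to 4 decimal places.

P(heads|C1) = 0.31; P(heads|C2) = 0.27; P(heads|C3) = 0.17; P(heads|C4) = 0.45.
Prior × likelihood for each source: 0.25·0.31=0.07750, 0.25·0.27=0.06750, 0.25·0.17=0.04250, 0.25·0.45=0.1125. Summing gives P(heads) = 0.30000.
P(Coin 4 | heads) = 0.1125 / 0.30000 = 0.3750.

Posterior probability ≈ 0.3750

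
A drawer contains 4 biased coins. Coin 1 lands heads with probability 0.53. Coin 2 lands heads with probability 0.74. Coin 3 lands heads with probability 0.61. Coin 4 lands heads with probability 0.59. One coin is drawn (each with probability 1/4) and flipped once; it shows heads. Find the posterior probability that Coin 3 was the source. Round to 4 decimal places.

P(heads|C1) = 0.53; P(heads|C2) = 0.74; P(heads|C3) = 0.61; P(heads|C4) = 0.59.
Prior × likelihood for each source: 0.25·0.53=0.1325, 0.25·0.74=0.1850, 0.25·0.61=0.1525, 0.25·0.59=0.1475. Summing gives P(heads) = 0.61750.
P(Coin 3 | heads) = 0.1525 / 0.61750 = 0.2470.

Posterior probability ≈ 0.2470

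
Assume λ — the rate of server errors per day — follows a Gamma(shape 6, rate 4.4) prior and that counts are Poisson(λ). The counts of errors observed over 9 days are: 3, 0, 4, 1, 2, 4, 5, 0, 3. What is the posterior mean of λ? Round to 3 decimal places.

The Poisson likelihood adds the total count to the shape and the number of exposure periods to the rate. Here ∑xᵢ = 22 and n = 9, so shape 6→28 and rate 4.4→13.4.
E[λ | data] = 28/13.4 = 2.090.

Posterior mean ≈ 2.090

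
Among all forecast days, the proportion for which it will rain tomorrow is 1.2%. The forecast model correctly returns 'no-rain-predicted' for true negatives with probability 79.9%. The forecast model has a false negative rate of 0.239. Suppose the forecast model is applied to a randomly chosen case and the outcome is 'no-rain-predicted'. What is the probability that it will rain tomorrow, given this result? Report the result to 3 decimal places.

Let H be the event that it will rain tomorrow. P(H) = 0.012, so P(¬H) = 0.988. With E the 'no-rain-predicted' result, P(E|H) = 0.239 and P(E|¬H) = 0.799.
P(E) = 0.239·0.012 + 0.799·0.988 = 0.0028680 + 0.78941 = 0.79228.
By Bayes' theorem, P(H|E) = 0.0028680 / 0.79228 = 0.004.

P(H | E) ≈ 0.004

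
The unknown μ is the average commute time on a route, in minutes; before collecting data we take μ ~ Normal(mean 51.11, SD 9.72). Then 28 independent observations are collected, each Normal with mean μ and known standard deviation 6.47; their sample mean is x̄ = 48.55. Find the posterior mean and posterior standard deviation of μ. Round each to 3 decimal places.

Posterior mean ≈ 48.590; posterior SD ≈ 1.213

With known σ, the Normal prior is conjugate. Weight on the data is w = (n/σ²)/(n/σ² + 1/τ₀²) = 0.668882/(0.668882+0.0105844) = 0.98442.
Posterior mean = w·x̄ + (1−w)·μ₀ = 0.98442·48.55 + 0.015578·51.11 = 48.590. Posterior variance = 1/(0.668882+0.0105844) = 1.47174, so SD = 1.213.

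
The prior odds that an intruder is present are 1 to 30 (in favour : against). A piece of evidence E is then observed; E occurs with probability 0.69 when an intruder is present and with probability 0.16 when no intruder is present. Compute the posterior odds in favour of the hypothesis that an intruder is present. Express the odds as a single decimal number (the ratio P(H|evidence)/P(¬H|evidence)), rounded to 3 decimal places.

Prior odds = 1/30 = 0.033333.
Likelihood ratio for E = 0.69/0.16 = 4.3125.
Posterior odds = prior odds × LR = 0.14375.

Posterior odds ≈ 0.144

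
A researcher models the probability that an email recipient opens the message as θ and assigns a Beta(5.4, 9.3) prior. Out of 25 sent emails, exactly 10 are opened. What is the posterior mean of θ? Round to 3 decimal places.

The binomial likelihood is conjugate to the Beta prior: with 10 successes and 15 failures, the posterior is Beta(5.4+10, 9.3+15) = Beta(15.4, 24.3).
Posterior mean = α/(α+β) = 15.4/39.7 = 0.388.

Posterior mean ≈ 0.388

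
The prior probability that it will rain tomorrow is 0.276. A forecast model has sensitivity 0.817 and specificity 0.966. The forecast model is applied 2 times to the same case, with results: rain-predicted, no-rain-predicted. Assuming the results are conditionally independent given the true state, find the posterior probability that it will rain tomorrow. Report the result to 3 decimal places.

Posterior P(H) ≈ 0.634

With H the event that it will rain tomorrow, the joint likelihood of the observed sequence is P(data|H) = 0.817·0.183 = 0.14951 and P(data|¬H) = 0.034·0.966 = 0.032844.
Bayes: P(H|data) = 0.276·0.14951 / (0.276·0.14951 + 0.724·0.032844) = 0.041265/0.065044 = 0.6344.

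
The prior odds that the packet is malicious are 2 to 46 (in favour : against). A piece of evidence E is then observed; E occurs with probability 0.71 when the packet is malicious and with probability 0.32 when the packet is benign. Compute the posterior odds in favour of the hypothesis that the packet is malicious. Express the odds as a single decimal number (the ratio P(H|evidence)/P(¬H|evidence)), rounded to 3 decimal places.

Prior odds = 2/46 = 0.043478.
Likelihood ratio for E = 0.71/0.32 = 2.2188.
Posterior odds = prior odds × LR = 0.096467.

Posterior odds ≈ 0.096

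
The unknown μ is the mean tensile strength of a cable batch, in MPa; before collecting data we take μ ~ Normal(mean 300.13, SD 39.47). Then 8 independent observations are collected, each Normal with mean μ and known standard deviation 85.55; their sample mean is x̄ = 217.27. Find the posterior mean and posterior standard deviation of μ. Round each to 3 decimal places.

Posterior mean ≈ 247.926; posterior SD ≈ 24.008

Prior precision 1/τ₀² = 1/39.47² = 0.00064190; data precision n/σ² = 8/85.55² = 0.00109307.
Posterior precision = 0.00064190 + 0.00109307 = 0.00173497, giving posterior SD = 1/√0.00173497 = 24.008.
Posterior mean = (0.00064190·300.13 + 0.00109307·217.27) / 0.00173497 = 247.926.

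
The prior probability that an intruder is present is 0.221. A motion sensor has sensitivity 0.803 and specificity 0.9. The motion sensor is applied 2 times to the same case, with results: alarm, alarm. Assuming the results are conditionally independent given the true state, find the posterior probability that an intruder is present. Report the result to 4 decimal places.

Posterior P(H) ≈ 0.9482

With H the event that an intruder is present, the joint likelihood of the observed sequence is P(data|H) = 0.803·0.803 = 0.64481 and P(data|¬H) = 0.1·0.1 = 0.010000.
Bayes: P(H|data) = 0.221·0.64481 / (0.221·0.64481 + 0.779·0.010000) = 0.14250/0.15029 = 0.9482.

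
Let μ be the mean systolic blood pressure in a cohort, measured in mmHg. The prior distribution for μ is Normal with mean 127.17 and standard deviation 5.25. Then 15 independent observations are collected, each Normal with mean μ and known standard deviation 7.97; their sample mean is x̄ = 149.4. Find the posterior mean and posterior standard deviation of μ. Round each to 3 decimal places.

With known σ, the Normal prior is conjugate. Weight on the data is w = (n/σ²)/(n/σ² + 1/τ₀²) = 0.236143/(0.236143+0.0362812) = 0.86682.
Posterior mean = w·x̄ + (1−w)·μ₀ = 0.86682·149.4 + 0.13318·127.17 = 146.439. Posterior variance = 1/(0.236143+0.0362812) = 3.67075, so SD = 1.916.

Posterior mean ≈ 146.439; posterior SD ≈ 1.916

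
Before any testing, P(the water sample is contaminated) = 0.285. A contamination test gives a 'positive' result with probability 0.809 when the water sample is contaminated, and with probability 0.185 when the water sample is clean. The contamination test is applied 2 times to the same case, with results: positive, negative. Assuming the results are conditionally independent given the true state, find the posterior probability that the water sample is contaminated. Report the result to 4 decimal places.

With H the event that the water sample is contaminated, the joint likelihood of the observed sequence is P(data|H) = 0.809·0.191 = 0.15452 and P(data|¬H) = 0.185·0.815 = 0.15077.
Bayes: P(H|data) = 0.285·0.15452 / (0.285·0.15452 + 0.715·0.15077) = 0.044038/0.15184 = 0.2900.

Posterior P(H) ≈ 0.2900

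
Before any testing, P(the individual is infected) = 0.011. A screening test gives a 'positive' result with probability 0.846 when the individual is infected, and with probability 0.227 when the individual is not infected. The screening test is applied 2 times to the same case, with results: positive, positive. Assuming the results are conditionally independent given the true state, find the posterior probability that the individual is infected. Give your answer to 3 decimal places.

Posterior P(H) ≈ 0.134

With H the event that the individual is infected, the joint likelihood of the observed sequence is P(data|H) = 0.846·0.846 = 0.71572 and P(data|¬H) = 0.227·0.227 = 0.051529.
Bayes: P(H|data) = 0.011·0.71572 / (0.011·0.71572 + 0.989·0.051529) = 0.0078729/0.058835 = 0.1338.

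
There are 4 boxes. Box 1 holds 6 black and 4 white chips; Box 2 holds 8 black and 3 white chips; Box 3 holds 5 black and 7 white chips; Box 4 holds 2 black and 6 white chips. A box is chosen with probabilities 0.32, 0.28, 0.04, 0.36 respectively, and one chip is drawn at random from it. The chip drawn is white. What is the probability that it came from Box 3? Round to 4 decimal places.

P(white|Box 1) = 0.4; P(white|Box 2) = 0.2727; P(white|Box 3) = 0.5833; P(white|Box 4) = 0.75.
Prior × likelihood for each source: 0.32·0.4=0.1280, 0.28·0.2727=0.07636, 0.04·0.5833=0.02333, 0.36·0.75=0.2700. Summing gives P(white) = 0.49770.
P(Box 3 | white) = 0.02333 / 0.49770 = 0.0469.

Posterior probability ≈ 0.0469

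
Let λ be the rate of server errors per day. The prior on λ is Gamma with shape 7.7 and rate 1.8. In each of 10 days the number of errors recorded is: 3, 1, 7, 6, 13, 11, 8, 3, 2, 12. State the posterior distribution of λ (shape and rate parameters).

Posterior: Gamma(shape=73.7, rate=11.8)

The Poisson likelihood adds the total count to the shape and the number of exposure periods to the rate. Here ∑xᵢ = 66 and n = 10, so shape 7.7→73.7 and rate 1.8→11.8.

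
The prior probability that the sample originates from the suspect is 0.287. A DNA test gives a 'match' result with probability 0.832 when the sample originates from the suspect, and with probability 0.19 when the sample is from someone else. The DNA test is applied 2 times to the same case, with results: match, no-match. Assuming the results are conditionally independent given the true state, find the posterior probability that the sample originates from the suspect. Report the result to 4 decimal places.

Posterior P(H) ≈ 0.2677

With H the event that the sample originates from the suspect, the joint likelihood of the observed sequence is P(data|H) = 0.832·0.168 = 0.13978 and P(data|¬H) = 0.19·0.81 = 0.15390.
Bayes: P(H|data) = 0.287·0.13978 / (0.287·0.13978 + 0.713·0.15390) = 0.040116/0.14985 = 0.2677.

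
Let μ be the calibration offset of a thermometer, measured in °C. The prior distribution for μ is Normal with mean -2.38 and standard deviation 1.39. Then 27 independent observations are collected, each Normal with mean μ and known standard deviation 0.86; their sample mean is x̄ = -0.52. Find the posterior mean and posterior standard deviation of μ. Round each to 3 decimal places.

Posterior mean ≈ -0.546; posterior SD ≈ 0.164

With known σ, the Normal prior is conjugate. Weight on the data is w = (n/σ²)/(n/σ² + 1/τ₀²) = 36.5062/(36.5062+0.517572) = 0.98602.
Posterior mean = w·x̄ + (1−w)·μ₀ = 0.98602·-0.52 + 0.013979·-2.38 = -0.546. Posterior variance = 1/(36.5062+0.517572) = 0.0270097, so SD = 0.164.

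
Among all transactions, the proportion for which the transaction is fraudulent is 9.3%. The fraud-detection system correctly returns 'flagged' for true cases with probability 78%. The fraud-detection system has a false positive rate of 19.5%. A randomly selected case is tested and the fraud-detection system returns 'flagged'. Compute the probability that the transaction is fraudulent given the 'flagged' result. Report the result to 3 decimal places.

P(H | E) ≈ 0.291

Write H for 'the transaction is fraudulent'. Prior odds H:¬H = 0.093/0.907 = 0.10254. For the 'flagged' outcome, the likelihood ratio is 0.78/0.195 = 4.0000.
Posterior odds = 0.10254 × 4.0000 = 0.41014, so P(H|E) = 0.41014/(1+0.41014) = 0.291.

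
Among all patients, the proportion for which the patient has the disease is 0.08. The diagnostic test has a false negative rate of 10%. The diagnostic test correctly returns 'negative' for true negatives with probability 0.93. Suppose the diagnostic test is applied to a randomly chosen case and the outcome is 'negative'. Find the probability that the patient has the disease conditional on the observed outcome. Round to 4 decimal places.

Write H for 'the patient has the disease'. Prior odds H:¬H = 0.08/0.92 = 0.086957. For the 'negative' outcome, the likelihood ratio is 0.1/0.93 = 0.10753.
Posterior odds = 0.086957 × 0.10753 = 0.0093502, so P(H|E) = 0.0093502/(1+0.0093502) = 0.0093.

P(H | E) ≈ 0.0093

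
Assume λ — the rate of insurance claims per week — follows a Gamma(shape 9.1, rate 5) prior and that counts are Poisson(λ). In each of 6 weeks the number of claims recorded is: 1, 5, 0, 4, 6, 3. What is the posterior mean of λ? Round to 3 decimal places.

Posterior mean ≈ 2.555

The Poisson likelihood adds the total count to the shape and the number of exposure periods to the rate. Here ∑xᵢ = 19 and n = 6, so shape 9.1→28.1 and rate 5→11.
Posterior mean = shape/rate = 28.1/11 = 2.555.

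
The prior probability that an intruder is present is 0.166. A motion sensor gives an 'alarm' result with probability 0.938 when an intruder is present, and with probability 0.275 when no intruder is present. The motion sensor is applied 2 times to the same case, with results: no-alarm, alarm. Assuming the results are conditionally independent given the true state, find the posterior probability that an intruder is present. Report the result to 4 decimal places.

Posterior P(H) ≈ 0.0549

With H the event that an intruder is present, the joint likelihood of the observed sequence is P(data|H) = 0.062·0.938 = 0.058156 and P(data|¬H) = 0.725·0.275 = 0.19937.
Bayes: P(H|data) = 0.166·0.058156 / (0.166·0.058156 + 0.834·0.19937) = 0.0096539/0.17593 = 0.0549.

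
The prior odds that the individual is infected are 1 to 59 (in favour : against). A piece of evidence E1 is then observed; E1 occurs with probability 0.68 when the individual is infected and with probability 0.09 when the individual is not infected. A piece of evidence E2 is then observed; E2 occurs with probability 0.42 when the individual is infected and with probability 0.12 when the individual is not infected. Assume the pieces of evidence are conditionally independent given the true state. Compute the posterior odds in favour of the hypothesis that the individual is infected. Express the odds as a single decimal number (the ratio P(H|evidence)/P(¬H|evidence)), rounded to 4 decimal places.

Prior odds = 1/59 = 0.016949. In log-odds, ln(0.016949) = -4.0775.
Add log likelihood ratios: ln(7.5556) + ln(3.5000) = 3.2750.
Posterior log-odds = -0.80249, so posterior odds = exp(-0.80249) = 0.44821.

Posterior odds ≈ 0.4482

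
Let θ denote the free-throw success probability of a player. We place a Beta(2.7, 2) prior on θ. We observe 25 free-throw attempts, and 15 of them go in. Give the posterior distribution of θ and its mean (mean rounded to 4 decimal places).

The binomial likelihood is conjugate to the Beta prior: with 15 successes and 10 failures, the posterior is Beta(2.7+15, 2+10) = Beta(17.7, 12).
Posterior mean = α/(α+β) = 17.7/29.7 = 0.5960.

Posterior: Beta(17.7, 12); mean ≈ 0.5960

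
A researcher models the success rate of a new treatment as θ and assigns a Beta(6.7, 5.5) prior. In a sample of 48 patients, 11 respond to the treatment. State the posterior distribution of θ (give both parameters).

The binomial likelihood is conjugate to the Beta prior: with 11 successes and 37 failures, the posterior is Beta(6.7+11, 5.5+37) = Beta(17.7, 42.5).

Posterior: Beta(17.7, 42.5)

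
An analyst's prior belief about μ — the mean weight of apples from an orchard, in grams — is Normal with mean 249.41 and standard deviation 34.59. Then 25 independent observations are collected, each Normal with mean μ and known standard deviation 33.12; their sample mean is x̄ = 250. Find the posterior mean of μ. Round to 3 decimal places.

Posterior mean ≈ 249.979

Prior precision 1/τ₀² = 1/34.59² = 0.00083579; data precision n/σ² = 25/33.12² = 0.0227908.
Posterior precision = 0.00083579 + 0.0227908 = 0.0236266.
Posterior mean = (0.00083579·249.41 + 0.0227908·250) / 0.0236266 = 249.979.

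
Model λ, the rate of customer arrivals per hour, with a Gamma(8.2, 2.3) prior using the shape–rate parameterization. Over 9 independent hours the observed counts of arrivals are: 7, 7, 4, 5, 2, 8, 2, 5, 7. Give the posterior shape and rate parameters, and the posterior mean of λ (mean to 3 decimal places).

Total count ∑xᵢ = 47 over n = 9 hours.
Gamma is conjugate to the Poisson likelihood: posterior is Gamma(shape = 8.2+47 = 55.2, rate = 2.3+9 = 11.3).
E[λ | data] = 55.2/11.3 = 4.885.

Posterior: Gamma(shape=55.2, rate=11.3); mean ≈ 4.885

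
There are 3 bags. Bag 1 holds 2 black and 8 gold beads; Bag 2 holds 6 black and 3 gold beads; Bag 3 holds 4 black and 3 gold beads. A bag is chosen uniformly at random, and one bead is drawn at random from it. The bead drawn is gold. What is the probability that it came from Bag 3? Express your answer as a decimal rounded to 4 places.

Tabulate prior·likelihood by source: [1] prior 0.333333, lik 0.8, product 0.2667; [2] prior 0.333333, lik 0.3333, product 0.1111; [3] prior 0.333333, lik 0.4286, product 0.1429.
Normalizing constant = 0.52063; the posterior for Bag 3 is its product over the sum, 0.1429/0.52063 = 0.2744.

Posterior probability ≈ 0.2744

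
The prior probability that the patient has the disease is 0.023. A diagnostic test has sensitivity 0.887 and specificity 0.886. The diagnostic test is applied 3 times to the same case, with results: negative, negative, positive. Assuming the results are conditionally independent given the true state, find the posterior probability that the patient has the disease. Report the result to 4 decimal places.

With H the event that the patient has the disease, the joint likelihood of the observed sequence is P(data|H) = 0.113·0.113·0.887 = 0.011326 and P(data|¬H) = 0.886·0.886·0.114 = 0.089490.
Bayes: P(H|data) = 0.023·0.011326 / (0.023·0.011326 + 0.977·0.089490) = 0.00026050/0.087692 = 0.0030.

Posterior P(H) ≈ 0.0030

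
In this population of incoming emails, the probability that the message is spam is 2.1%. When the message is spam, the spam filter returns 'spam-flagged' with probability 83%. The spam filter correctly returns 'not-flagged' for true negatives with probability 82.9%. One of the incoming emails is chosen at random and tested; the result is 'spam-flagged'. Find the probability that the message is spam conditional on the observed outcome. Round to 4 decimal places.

Write H for 'the message is spam'. Prior odds H:¬H = 0.021/0.979 = 0.021450. For the 'spam-flagged' outcome, the likelihood ratio is 0.83/0.171 = 4.8538.
Posterior odds = 0.021450 × 4.8538 = 0.10412, so P(H|E) = 0.10412/(1+0.10412) = 0.0943.

P(H | E) ≈ 0.0943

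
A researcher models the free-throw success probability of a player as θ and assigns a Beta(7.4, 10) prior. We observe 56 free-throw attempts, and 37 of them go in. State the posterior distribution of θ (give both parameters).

Posterior: Beta(44.4, 29)

The binomial likelihood is conjugate to the Beta prior: with 37 successes and 19 failures, the posterior is Beta(7.4+37, 10+19) = Beta(44.4, 29).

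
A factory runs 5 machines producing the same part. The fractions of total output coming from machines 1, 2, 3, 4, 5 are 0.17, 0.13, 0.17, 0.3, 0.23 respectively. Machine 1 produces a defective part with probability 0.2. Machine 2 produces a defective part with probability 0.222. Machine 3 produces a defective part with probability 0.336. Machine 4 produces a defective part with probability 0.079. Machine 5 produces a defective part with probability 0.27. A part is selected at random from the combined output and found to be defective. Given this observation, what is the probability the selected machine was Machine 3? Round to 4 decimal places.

P(defective|M1) = 0.2; P(defective|M2) = 0.222; P(defective|M3) = 0.336; P(defective|M4) = 0.079; P(defective|M5) = 0.27.
Prior × likelihood for each source: 0.17·0.2=0.03400, 0.13·0.222=0.02886, 0.17·0.336=0.05712, 0.3·0.079=0.02370, 0.23·0.27=0.06210. Summing gives P(defective) = 0.20578.
P(Machine 3 | defective) = 0.05712 / 0.20578 = 0.2776.

Posterior probability ≈ 0.2776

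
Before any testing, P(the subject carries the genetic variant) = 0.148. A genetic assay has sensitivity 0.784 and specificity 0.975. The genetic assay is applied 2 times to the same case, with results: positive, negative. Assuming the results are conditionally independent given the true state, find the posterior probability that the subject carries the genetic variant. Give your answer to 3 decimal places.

Posterior P(H) ≈ 0.547

With H the event that the subject carries the genetic variant, the joint likelihood of the observed sequence is P(data|H) = 0.784·0.216 = 0.16934 and P(data|¬H) = 0.025·0.975 = 0.024375.
Bayes: P(H|data) = 0.148·0.16934 / (0.148·0.16934 + 0.852·0.024375) = 0.025063/0.045830 = 0.5469.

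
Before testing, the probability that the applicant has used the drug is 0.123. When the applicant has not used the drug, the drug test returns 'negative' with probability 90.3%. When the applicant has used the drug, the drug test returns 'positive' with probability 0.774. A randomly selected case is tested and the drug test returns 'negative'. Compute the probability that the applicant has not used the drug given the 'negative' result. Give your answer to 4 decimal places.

Write H for 'the applicant has used the drug'. Prior odds H:¬H = 0.123/0.877 = 0.14025. For the 'negative' outcome, the likelihood ratio is 0.226/0.903 = 0.25028.
Posterior odds = 0.14025 × 0.25028 = 0.035102, so P(H|E) = 0.035102/(1+0.035102) = 0.0339. Then P(¬H|E) = 1 − 0.0339 = 0.9661.

P(¬H | E) ≈ 0.9661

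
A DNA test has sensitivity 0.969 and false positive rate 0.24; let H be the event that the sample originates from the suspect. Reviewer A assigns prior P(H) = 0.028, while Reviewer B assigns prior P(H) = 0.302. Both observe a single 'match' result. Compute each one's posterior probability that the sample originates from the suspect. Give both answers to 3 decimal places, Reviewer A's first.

P('+'|H) = 0.969, P('+'|¬H) = 0.24.
Reviewer A: numerator 0.969·0.028 = 0.027132; evidence = 0.027132+0.24·0.972 = 0.26041; posterior = 0.104.
Reviewer B: numerator 0.969·0.302 = 0.29264; evidence = 0.29264+0.24·0.698 = 0.46016; posterior = 0.636.

Reviewer A: 0.104; Reviewer B: 0.636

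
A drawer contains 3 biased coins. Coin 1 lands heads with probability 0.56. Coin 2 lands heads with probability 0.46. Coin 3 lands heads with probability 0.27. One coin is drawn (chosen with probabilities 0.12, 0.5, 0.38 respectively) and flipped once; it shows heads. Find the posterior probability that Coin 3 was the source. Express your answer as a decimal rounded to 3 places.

Posterior probability ≈ 0.257

Tabulate prior·likelihood by source: [1] prior 0.12, lik 0.56, product 0.06720; [2] prior 0.5, lik 0.46, product 0.2300; [3] prior 0.38, lik 0.27, product 0.1026.
Normalizing constant = 0.39980; the posterior for Coin 3 is its product over the sum, 0.1026/0.39980 = 0.257.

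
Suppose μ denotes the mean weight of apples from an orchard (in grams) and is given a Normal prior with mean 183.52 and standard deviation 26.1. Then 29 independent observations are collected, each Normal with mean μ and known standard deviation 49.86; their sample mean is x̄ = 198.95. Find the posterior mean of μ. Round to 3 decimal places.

Posterior mean ≈ 197.225

Prior precision 1/τ₀² = 1/26.1² = 0.00146798; data precision n/σ² = 29/49.86² = 0.0116652.
Posterior precision = 0.00146798 + 0.0116652 = 0.0131332.
Posterior mean = (0.00146798·183.52 + 0.0116652·198.95) / 0.0131332 = 197.225.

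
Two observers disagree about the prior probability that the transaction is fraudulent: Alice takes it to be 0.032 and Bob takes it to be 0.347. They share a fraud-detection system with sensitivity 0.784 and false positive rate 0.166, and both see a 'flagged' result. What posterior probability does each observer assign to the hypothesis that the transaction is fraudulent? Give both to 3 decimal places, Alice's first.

Alice: 0.135; Bob: 0.715

P('+'|H) = 0.784, P('+'|¬H) = 0.166.
Alice: numerator 0.784·0.032 = 0.025088; evidence = 0.025088+0.166·0.968 = 0.18578; posterior = 0.135.
Bob: numerator 0.784·0.347 = 0.27205; evidence = 0.27205+0.166·0.653 = 0.38045; posterior = 0.715.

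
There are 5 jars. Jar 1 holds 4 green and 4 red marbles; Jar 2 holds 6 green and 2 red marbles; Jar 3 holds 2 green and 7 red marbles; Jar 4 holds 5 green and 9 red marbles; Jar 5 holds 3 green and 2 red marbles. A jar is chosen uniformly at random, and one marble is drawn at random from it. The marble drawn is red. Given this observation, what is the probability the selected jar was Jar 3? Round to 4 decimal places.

Posterior probability ≈ 0.3026

Tabulate prior·likelihood by source: [1] prior 0.2, lik 0.5, product 0.1000; [2] prior 0.2, lik 0.25, product 0.05000; [3] prior 0.2, lik 0.7778, product 0.1556; [4] prior 0.2, lik 0.6429, product 0.1286; [5] prior 0.2, lik 0.4, product 0.08000.
Normalizing constant = 0.51413; the posterior for Jar 3 is its product over the sum, 0.1556/0.51413 = 0.3026.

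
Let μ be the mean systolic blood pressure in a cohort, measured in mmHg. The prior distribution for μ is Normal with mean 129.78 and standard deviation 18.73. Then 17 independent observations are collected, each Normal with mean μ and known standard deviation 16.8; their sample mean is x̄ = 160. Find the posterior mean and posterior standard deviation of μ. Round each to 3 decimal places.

Posterior mean ≈ 158.634; posterior SD ≈ 3.981

Prior precision 1/τ₀² = 1/18.73² = 0.00285052; data precision n/σ² = 17/16.8² = 0.0602324.
Posterior precision = 0.00285052 + 0.0602324 = 0.0630829, giving posterior SD = 1/√0.0630829 = 3.981.
Posterior mean = (0.00285052·129.78 + 0.0602324·160) / 0.0630829 = 158.634.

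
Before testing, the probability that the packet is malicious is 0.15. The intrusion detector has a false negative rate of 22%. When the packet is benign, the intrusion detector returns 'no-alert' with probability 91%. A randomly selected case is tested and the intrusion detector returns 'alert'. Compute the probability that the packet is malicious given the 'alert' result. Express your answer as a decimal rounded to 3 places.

P(H | E) ≈ 0.605

Let H be the event that the packet is malicious. P(H) = 0.15, so P(¬H) = 0.85. With E the 'alert' result, P(E|H) = 0.78 and P(E|¬H) = 0.09.
P(E) = 0.78·0.15 + 0.09·0.85 = 0.11700 + 0.076500 = 0.19350.
By Bayes' theorem, P(H|E) = 0.11700 / 0.19350 = 0.605.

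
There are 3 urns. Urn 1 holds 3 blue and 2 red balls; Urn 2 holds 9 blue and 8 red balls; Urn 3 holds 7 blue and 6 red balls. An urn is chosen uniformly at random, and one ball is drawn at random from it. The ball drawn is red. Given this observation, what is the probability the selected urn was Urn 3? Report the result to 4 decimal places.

Tabulate prior·likelihood by source: [1] prior 0.333333, lik 0.4, product 0.1333; [2] prior 0.333333, lik 0.4706, product 0.1569; [3] prior 0.333333, lik 0.4615, product 0.1538.
Normalizing constant = 0.44404; the posterior for Urn 3 is its product over the sum, 0.1538/0.44404 = 0.3465.

Posterior probability ≈ 0.3465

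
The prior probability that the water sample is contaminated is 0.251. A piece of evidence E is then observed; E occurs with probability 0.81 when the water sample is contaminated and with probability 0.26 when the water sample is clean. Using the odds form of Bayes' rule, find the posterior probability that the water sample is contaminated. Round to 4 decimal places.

Prior odds = 0.251/(1−0.251) = 0.33511.
Likelihood ratio for E = 0.81/0.26 = 3.1154.
Posterior odds = prior odds × LR = 1.0440.
Posterior probability = odds/(1+odds) = 1.0440/2.0440 = 0.5108.

Posterior probability ≈ 0.5108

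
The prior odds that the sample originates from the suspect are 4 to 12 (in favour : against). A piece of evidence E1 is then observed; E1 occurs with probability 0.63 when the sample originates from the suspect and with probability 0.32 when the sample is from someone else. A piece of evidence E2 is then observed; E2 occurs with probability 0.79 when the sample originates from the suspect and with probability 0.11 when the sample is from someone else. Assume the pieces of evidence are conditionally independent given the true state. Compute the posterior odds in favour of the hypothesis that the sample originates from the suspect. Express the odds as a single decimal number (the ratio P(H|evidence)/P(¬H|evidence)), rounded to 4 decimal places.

Prior odds = 4/12 = 0.33333.
Likelihood ratio for E1 = 0.63/0.32 = 1.9688.
Likelihood ratio for E2 = 0.79/0.11 = 7.1818.
Posterior odds = prior odds × LR₁ × LR₂ = 4.7131.

Posterior odds ≈ 4.7131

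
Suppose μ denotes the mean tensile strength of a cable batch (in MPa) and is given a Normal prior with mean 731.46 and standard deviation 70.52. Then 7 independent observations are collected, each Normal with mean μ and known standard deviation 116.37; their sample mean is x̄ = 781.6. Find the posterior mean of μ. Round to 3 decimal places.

Prior precision 1/τ₀² = 1/70.52² = 0.00020108; data precision n/σ² = 7/116.37² = 0.00051691.
Posterior precision = 0.00020108 + 0.00051691 = 0.00071799.
Posterior mean = (0.00020108·731.46 + 0.00051691·781.6) / 0.00071799 = 767.558.

Posterior mean ≈ 767.558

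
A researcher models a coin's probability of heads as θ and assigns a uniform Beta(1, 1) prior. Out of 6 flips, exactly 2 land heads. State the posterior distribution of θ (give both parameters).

Observing 2 successes and 4 failures updates Beta(1, 1) by adding the success and failure counts to the two shape parameters: α = 1+2 = 3, β = 1+4 = 5.

Posterior: Beta(3, 5)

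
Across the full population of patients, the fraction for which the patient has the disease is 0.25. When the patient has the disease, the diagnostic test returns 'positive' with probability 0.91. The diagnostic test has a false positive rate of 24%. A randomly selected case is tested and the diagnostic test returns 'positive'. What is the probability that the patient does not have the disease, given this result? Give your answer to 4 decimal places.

P(¬H | E) ≈ 0.4417

Write H for 'the patient has the disease'. Prior odds H:¬H = 0.25/0.75 = 0.33333. For the 'positive' outcome, the likelihood ratio is 0.91/0.24 = 3.7917.
Posterior odds = 0.33333 × 3.7917 = 1.2639, so P(H|E) = 1.2639/(1+1.2639) = 0.5583. Then P(¬H|E) = 1 − 0.5583 = 0.4417.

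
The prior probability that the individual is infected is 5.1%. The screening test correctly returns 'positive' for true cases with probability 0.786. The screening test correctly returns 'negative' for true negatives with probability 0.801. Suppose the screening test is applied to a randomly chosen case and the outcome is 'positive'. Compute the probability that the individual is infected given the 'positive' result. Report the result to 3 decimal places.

P(H | E) ≈ 0.175

Write H for 'the individual is infected'. Prior odds H:¬H = 0.051/0.949 = 0.053741. For the 'positive' outcome, the likelihood ratio is 0.786/0.199 = 3.9497.
Posterior odds = 0.053741 × 3.9497 = 0.21226, so P(H|E) = 0.21226/(1+0.21226) = 0.175.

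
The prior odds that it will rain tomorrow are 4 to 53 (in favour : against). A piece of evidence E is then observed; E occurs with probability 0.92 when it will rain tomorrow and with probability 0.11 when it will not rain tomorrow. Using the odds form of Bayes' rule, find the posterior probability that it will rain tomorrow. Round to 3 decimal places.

Posterior probability ≈ 0.387

Prior odds = 4/53 = 0.075472.
Likelihood ratio for E = 0.92/0.11 = 8.3636.
Posterior odds = prior odds × LR = 0.63122.
Posterior probability = odds/(1+odds) = 0.63122/1.6312 = 0.387.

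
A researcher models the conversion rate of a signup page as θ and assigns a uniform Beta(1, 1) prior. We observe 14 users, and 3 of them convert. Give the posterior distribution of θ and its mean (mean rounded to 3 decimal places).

Posterior: Beta(4, 12); mean ≈ 0.250

The binomial likelihood is conjugate to the Beta prior: with 3 successes and 11 failures, the posterior is Beta(1+3, 1+11) = Beta(4, 12).
Posterior mean = α/(α+β) = 4/16 = 0.250.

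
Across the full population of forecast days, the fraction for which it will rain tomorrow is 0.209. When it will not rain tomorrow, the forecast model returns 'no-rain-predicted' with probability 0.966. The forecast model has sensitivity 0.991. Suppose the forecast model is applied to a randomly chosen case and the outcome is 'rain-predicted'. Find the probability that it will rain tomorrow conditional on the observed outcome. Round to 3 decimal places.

P(H | E) ≈ 0.885

Write H for 'it will rain tomorrow'. Prior odds H:¬H = 0.209/0.791 = 0.26422. For the 'rain-predicted' outcome, the likelihood ratio is 0.991/0.034 = 29.147.
Posterior odds = 0.26422 × 29.147 = 7.7013, so P(H|E) = 7.7013/(1+7.7013) = 0.885.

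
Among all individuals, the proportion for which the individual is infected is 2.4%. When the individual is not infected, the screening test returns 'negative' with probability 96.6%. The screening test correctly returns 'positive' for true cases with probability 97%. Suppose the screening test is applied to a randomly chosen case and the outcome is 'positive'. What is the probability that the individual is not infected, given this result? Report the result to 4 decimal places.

P(¬H | E) ≈ 0.5877

Let H be the event that the individual is infected. P(H) = 0.024, so P(¬H) = 0.976. With E the 'positive' result, P(E|H) = 0.97 and P(E|¬H) = 0.034.
P(E) = 0.97·0.024 + 0.034·0.976 = 0.023280 + 0.033184 = 0.056464.
By Bayes' theorem, P(H|E) = 0.023280 / 0.056464 = 0.4123. Hence P(¬H|E) = 1 − 0.4123 = 0.5877.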